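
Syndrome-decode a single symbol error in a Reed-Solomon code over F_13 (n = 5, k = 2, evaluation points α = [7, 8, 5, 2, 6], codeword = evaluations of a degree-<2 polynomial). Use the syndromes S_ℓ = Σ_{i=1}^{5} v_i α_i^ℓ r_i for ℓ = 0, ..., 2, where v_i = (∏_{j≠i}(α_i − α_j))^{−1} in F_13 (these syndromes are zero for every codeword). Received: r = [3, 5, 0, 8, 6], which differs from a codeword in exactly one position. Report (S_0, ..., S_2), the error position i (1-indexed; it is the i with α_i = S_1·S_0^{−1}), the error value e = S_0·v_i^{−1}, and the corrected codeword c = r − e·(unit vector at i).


S = (10, 5, 9), error at position 1, error magnitude e = 4, c = [12, 5, 0, 8, 6].

Step 1: column multipliers v_i = (∏_{j≠i}(α_i − α_j))^{−1} mod 13.
  i = 1 (α = 7): (7−8)(7−5)(7−2)(7−6) = (−1)·2·5·1 = −10 ≡ 3, so v_1 = 3^{−1} = 9 (mod 13).
  i = 2 (α = 8): (8−7)(8−5)(8−2)(8−6) = 1·3·6·2 = 36 ≡ 10, so v_2 = 10^{−1} = 4 (mod 13).
  i = 3 (α = 5): (5−7)(5−8)(5−2)(5−6) = (−2)·(−3)·3·(−1) = −18 ≡ 8, so v_3 = 8^{−1} = 5 (mod 13).
  i = 4 (α = 2): (2−7)(2−8)(2−5)(2−6) = (−5)·(−6)·(−3)·(−4) = 360 ≡ 9, so v_4 = 9^{−1} = 3 (mod 13).
  i = 5 (α = 6): (6−7)(6−8)(6−5)(6−2) = (−1)·(−2)·1·4 = 8 ≡ 8, so v_5 = 8^{−1} = 5 (mod 13).
  v = [9, 4, 5, 3, 5].
Step 2: syndromes of r = [3, 5, 0, 8, 6] (all sums mod 13).
  S_0 = Σ v_i r_i = 9·3 + 4·5 + 5·0 + 3·8 + 5·6 = 101 ≡ 10.
  S_1 = Σ v_i α_i r_i = 9·7·3 + 4·8·5 + 5·5·0 + 3·2·8 + 5·6·6 = 577 ≡ 5.
  α_i^2 mod 13 = [10, 12, 12, 4, 10].
  S_2 = Σ v_i α_i^2 r_i = 9·10·3 + 4·12·5 + 5·12·0 + 3·4·8 + 5·10·6 = 906 ≡ 9.
  S = (10, 5, 9) ≠ 0, so r is not a codeword (an error is present).
Step 3: locate the error. For a single error e at position i, S_ℓ = v_i·e·α_i^ℓ, so α_err = S_1/S_0.
  S_0^{−1} = 10^{−1} = 4 (mod 13), so α_err = 5·4 = 20 ≡ 7 = α_1. Error position i = 1.
  Consistency check: S_2/S_1 = 9·8 = 72 ≡ 7 = α_err ✓ (single-error assumption holds).
Step 4: error magnitude e = S_0/v_1 = S_0·∏_{j≠1}(α_1 − α_j) = 10·3 = 30 ≡ 4 (mod 13).
Step 5: correct position 1: c_1 = r_1 − e = 3 − 4 ≡ 12 (mod 13). Hence c = [12, 5, 0, 8, 6].
  Check: interpolating c through the α_i gives m(x) = 9 + 6·x (degree < 2) with m(α_i) = c_i for every i, so c is indeed a codeword.


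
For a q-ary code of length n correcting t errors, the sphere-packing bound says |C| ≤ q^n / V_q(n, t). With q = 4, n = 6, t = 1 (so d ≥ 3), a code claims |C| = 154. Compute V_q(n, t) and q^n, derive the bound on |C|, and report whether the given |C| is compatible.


V_q(n, t) = 19, q^n = 4096, Hamming bound = 215, |C| = 154 ≤ bound (satisfied).

Step 1: Compute V_q(n, t) = Σ_{j=0}^1 C(n, j) (q−1)^j.
  j = 0: C(6,0)·(3)^0 = 1·1 = 1.
  j = 1: C(6,1)·(3)^1 = 6·3 = 18.
  V_q(n, t) = 1 + 18 = 19.
Step 2: q^n = 4^6 = 4096.
Step 3: Hamming bound ⌊q^n / V_q(n,t)⌋ = ⌊4096/19⌋ = 215.
Step 4: Compare |C| = 154 to 215: satisfied.
The claimed |C| lies below the Hamming bound.


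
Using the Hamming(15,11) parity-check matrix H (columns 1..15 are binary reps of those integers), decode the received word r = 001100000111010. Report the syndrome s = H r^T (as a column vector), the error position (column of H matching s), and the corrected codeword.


s = (0, 1, 0, 0)^T, error position = 4, corrected codeword c = 001000000111010

Compute s = H r^T mod 2 one row at a time:
  s_1 = 0 + 0 + 1 + 1 + 1 + 0 + 1 + 0 = 4 ≡ 0 (mod 2).
  s_2 = 1 + 0 + 0 + 0 + 1 + 0 + 1 + 0 = 3 ≡ 1 (mod 2).
  s_3 = 0 + 1 + 0 + 0 + 1 + 1 + 1 + 0 = 4 ≡ 0 (mod 2).
  s_4 = 0 + 1 + 0 + 0 + 0 + 1 + 0 + 0 = 2 ≡ 0 (mod 2).
s = (0, 1, 0, 0)^T — this equals column 4 of H (binary 0100), so error is at position 4.
Correct: flip bit 4 of r = 001100000111010 to get c = 001000000111010.


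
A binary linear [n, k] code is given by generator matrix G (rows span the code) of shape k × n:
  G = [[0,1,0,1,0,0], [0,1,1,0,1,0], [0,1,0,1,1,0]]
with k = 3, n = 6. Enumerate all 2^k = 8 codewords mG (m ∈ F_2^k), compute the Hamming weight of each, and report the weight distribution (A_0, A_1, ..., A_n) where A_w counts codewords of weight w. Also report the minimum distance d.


Weight distribution: A_0 = 1, A_1 = 1, A_2 = 3, A_3 = 3. Minimum distance d = 1.

Enumerate all 2^3 = 8 messages m ∈ F_2^3.
For each, compute codeword c = mG in F_2^6, then tally its weight.
  m = 000 → c = 000000, weight = 0.
  m = 100 → c = 010100, weight = 2.
  m = 010 → c = 011010, weight = 3.
  m = 110 → c = 001110, weight = 3.
  m = 001 → c = 010110, weight = 3.
  m = 101 → c = 000010, weight = 1.
  m = 011 → c = 001100, weight = 2.
  m = 111 → c = 011000, weight = 2.
Tally weights:
  weight 0: 1 codewords.
  weight 1: 1 codewords.
  weight 2: 3 codewords.
  weight 3: 3 codewords.
Minimum distance d = smallest w > 0 with A_w > 0 = 1.
Sanity: Σ A_w = 8 = 2^3 = 8 ✓.


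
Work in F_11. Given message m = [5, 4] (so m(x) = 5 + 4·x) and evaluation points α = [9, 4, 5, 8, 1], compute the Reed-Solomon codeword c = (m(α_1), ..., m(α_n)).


c = [8, 10, 3, 4, 9]

Message polynomial: m(x) = 5 + 4·x (mod 11).
For each evaluation point α_i, compute m(α_i) mod 11:
  α_1 = 9: Horner steps 4 → 8, so m(9) = 8.
  α_2 = 4: Horner steps 4 → 10, so m(4) = 10.
  α_3 = 5: Horner steps 4 → 3, so m(5) = 3.
  α_4 = 8: Horner steps 4 → 4, so m(8) = 4.
  α_5 = 1: Horner steps 4 → 9, so m(1) = 9.
Codeword c = [8, 10, 3, 4, 9] ∈ F_11^5.


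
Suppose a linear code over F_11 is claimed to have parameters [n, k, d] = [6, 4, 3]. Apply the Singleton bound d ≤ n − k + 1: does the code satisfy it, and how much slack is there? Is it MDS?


Singleton RHS = n − k + 1 = 3, slack = 0, bound satisfied, MDS.

Singleton bound: d ≤ n − k + 1.
Here n = 6, k = 4, so n − k + 1 = 3.
Given d = 3, check d ≤ 3: YES.
Slack = (n − k + 1) − d = 0.
The code is MDS (slack = 0).
Description: the claimed parameters are [6, 4, 3]_11; such a code would be MDS (meets Singleton bound).


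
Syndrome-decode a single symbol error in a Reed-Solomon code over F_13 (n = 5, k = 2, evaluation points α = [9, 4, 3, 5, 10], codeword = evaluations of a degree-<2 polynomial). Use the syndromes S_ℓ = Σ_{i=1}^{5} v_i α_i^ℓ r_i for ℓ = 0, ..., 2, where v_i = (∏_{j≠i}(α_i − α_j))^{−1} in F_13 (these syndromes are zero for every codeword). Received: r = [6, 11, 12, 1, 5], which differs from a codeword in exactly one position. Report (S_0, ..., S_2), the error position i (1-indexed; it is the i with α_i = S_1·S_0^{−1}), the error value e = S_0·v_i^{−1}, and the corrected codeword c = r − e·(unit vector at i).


S = (4, 7, 9), error at position 4, error magnitude e = 4, c = [6, 11, 12, 10, 5].

Step 1: column multipliers v_i = (∏_{j≠i}(α_i − α_j))^{−1} mod 13.
  i = 1 (α = 9): (9−4)(9−3)(9−5)(9−10) = 5·6·4·(−1) = −120 ≡ 10, so v_1 = 10^{−1} = 4 (mod 13).
  i = 2 (α = 4): (4−9)(4−3)(4−5)(4−10) = (−5)·1·(−1)·(−6) = −30 ≡ 9, so v_2 = 9^{−1} = 3 (mod 13).
  i = 3 (α = 3): (3−9)(3−4)(3−5)(3−10) = (−6)·(−1)·(−2)·(−7) = 84 ≡ 6, so v_3 = 6^{−1} = 11 (mod 13).
  i = 4 (α = 5): (5−9)(5−4)(5−3)(5−10) = (−4)·1·2·(−5) = 40 ≡ 1, so v_4 = 1^{−1} = 1 (mod 13).
  i = 5 (α = 10): (10−9)(10−4)(10−3)(10−5) = 1·6·7·5 = 210 ≡ 2, so v_5 = 2^{−1} = 7 (mod 13).
  v = [4, 3, 11, 1, 7].
Step 2: syndromes of r = [6, 11, 12, 1, 5] (all sums mod 13).
  S_0 = Σ v_i r_i = 4·6 + 3·11 + 11·12 + 1·1 + 7·5 = 225 ≡ 4.
  S_1 = Σ v_i α_i r_i = 4·9·6 + 3·4·11 + 11·3·12 + 1·5·1 + 7·10·5 = 1099 ≡ 7.
  α_i^2 mod 13 = [3, 3, 9, 12, 9].
  S_2 = Σ v_i α_i^2 r_i = 4·3·6 + 3·3·11 + 11·9·12 + 1·12·1 + 7·9·5 = 1686 ≡ 9.
  S = (4, 7, 9) ≠ 0, so r is not a codeword (an error is present).
Step 3: locate the error. For a single error e at position i, S_ℓ = v_i·e·α_i^ℓ, so α_err = S_1/S_0.
  S_0^{−1} = 4^{−1} = 10 (mod 13), so α_err = 7·10 = 70 ≡ 5 = α_4. Error position i = 4.
  Consistency check: S_2/S_1 = 9·2 = 18 ≡ 5 = α_err ✓ (single-error assumption holds).
Step 4: error magnitude e = S_0/v_4 = S_0·∏_{j≠4}(α_4 − α_j) = 4·1 = 4 ≡ 4 (mod 13).
Step 5: correct position 4: c_4 = r_4 − e = 1 − 4 ≡ 10 (mod 13). Hence c = [6, 11, 12, 10, 5].
  Check: interpolating c through the α_i gives m(x) = 2 + 12·x (degree < 2) with m(α_i) = c_i for every i, so c is indeed a codeword.


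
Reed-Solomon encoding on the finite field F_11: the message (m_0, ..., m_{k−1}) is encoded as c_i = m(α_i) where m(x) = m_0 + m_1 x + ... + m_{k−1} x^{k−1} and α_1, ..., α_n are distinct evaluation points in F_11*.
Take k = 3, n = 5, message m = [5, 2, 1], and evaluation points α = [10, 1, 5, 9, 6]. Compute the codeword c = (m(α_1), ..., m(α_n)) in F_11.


c = [4, 8, 7, 5, 9]

Message polynomial: m(x) = 5 + 2·x + 1·x^2 (mod 11).
For each evaluation point α_i, compute m(α_i) mod 11:
  α_1 = 10: Horner steps 1 → 1 → 4, so m(10) = 4.
  α_2 = 1: Horner steps 1 → 3 → 8, so m(1) = 8.
  α_3 = 5: Horner steps 1 → 7 → 7, so m(5) = 7.
  α_4 = 9: Horner steps 1 → 0 → 5, so m(9) = 5.
  α_5 = 6: Horner steps 1 → 8 → 9, so m(6) = 9.
Codeword c = [4, 8, 7, 5, 9] ∈ F_11^5.


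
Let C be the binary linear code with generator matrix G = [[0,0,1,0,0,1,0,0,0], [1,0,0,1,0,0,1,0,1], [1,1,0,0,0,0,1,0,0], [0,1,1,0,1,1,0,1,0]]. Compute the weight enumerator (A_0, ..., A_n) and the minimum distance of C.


Weight distribution: A_0 = 1, A_2 = 1, A_3 = 3, A_4 = 3, A_5 = 3, A_6 = 3, A_7 = 1, A_9 = 1. Minimum distance d = 2.

Enumerate all 2^4 = 16 messages m ∈ F_2^4.
For each, compute codeword c = mG in F_2^9, then tally its weight.
  m = 0000 → c = 000000000, weight = 0.
  m = 1000 → c = 001001000, weight = 2.
  m = 0100 → c = 100100101, weight = 4.
  m = 1100 → c = 101101101, weight = 6.
  m = 0010 → c = 110000100, weight = 3.
  m = 1010 → c = 111001100, weight = 5.
  m = 0110 → c = 010100001, weight = 3.
  m = 1110 → c = 011101001, weight = 5.
  m = 0001 → c = 011011010, weight = 5.
  m = 1001 → c = 010010010, weight = 3.
  m = 0101 → c = 111111111, weight = 9.
  m = 1101 → c = 110110111, weight = 7.
  m = 0011 → c = 101011110, weight = 6.
  m = 1011 → c = 100010110, weight = 4.
  m = 0111 → c = 001111011, weight = 6.
  m = 1111 → c = 000110011, weight = 4.
Tally weights:
  weight 0: 1 codewords.
  weight 2: 1 codewords.
  weight 3: 3 codewords.
  weight 4: 3 codewords.
  weight 5: 3 codewords.
  weight 6: 3 codewords.
  weight 7: 1 codewords.
  weight 9: 1 codewords.
Minimum distance d = smallest w > 0 with A_w > 0 = 2.
Sanity: Σ A_w = 16 = 2^4 = 16 ✓.


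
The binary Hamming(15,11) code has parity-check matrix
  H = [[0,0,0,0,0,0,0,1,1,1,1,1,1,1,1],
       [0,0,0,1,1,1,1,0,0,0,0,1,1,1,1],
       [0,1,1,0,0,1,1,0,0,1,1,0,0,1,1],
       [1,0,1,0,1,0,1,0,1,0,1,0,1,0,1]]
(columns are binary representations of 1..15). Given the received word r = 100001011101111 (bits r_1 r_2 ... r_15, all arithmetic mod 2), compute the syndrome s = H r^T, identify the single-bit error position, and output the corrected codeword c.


s = (1, 1, 0, 0)^T, error position = 12, corrected codeword c = 100001011100111

Compute s = H r^T mod 2 one row at a time:
  s_1 = 1 + 1 + 1 + 0 + 1 + 1 + 1 + 1 = 7 ≡ 1 (mod 2).
  s_2 = 0 + 0 + 1 + 0 + 1 + 1 + 1 + 1 = 5 ≡ 1 (mod 2).
  s_3 = 0 + 0 + 1 + 0 + 1 + 0 + 1 + 1 = 4 ≡ 0 (mod 2).
  s_4 = 1 + 0 + 0 + 0 + 1 + 0 + 1 + 1 = 4 ≡ 0 (mod 2).
s = (1, 1, 0, 0)^T — this equals column 12 of H (binary 1100), so error is at position 12.
Correct: flip bit 12 of r = 100001011101111 to get c = 100001011100111.


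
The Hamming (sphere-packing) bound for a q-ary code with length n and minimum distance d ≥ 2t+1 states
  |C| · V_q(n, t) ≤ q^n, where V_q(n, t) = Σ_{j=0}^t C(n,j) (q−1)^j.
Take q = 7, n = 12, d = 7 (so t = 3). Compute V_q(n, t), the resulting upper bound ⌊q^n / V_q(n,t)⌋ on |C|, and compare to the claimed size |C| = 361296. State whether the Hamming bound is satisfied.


V_q(n, t) = 49969, q^n = 13841287201, Hamming bound = 276997, |C| = 361296 > bound (violated).

Step 1: Compute V_q(n, t) = Σ_{j=0}^3 C(n, j) (q−1)^j.
  j = 0: C(12,0)·(6)^0 = 1·1 = 1.
  j = 1: C(12,1)·(6)^1 = 12·6 = 72.
  j = 2: C(12,2)·(6)^2 = 66·36 = 2376.
  j = 3: C(12,3)·(6)^3 = 220·216 = 47520.
  V_q(n, t) = 1 + 72 + 2376 + 47520 = 49969.
Step 2: q^n = 7^12 = 13841287201.
Step 3: Hamming bound ⌊q^n / V_q(n,t)⌋ = ⌊13841287201/49969⌋ = 276997.
Step 4: Compare |C| = 361296 to 276997: violated.
The claimed |C| lies above the Hamming bound, so no 7-ary code of length 12 with d ≥ 7 can have 361296 codewords.


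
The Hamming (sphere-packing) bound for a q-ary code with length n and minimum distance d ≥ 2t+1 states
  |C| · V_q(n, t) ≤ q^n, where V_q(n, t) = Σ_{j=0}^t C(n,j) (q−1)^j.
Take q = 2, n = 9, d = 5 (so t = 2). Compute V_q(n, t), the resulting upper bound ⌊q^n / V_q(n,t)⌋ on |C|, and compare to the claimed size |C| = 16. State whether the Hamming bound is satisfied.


V_q(n, t) = 46, q^n = 512, Hamming bound = 11, |C| = 16 > bound (violated).

Step 1: Compute V_q(n, t) = Σ_{j=0}^2 C(n, j) (q−1)^j.
  j = 0: C(9,0)·(1)^0 = 1·1 = 1.
  j = 1: C(9,1)·(1)^1 = 9·1 = 9.
  j = 2: C(9,2)·(1)^2 = 36·1 = 36.
  V_q(n, t) = 1 + 9 + 36 = 46.
Step 2: q^n = 2^9 = 512.
Step 3: Hamming bound ⌊q^n / V_q(n,t)⌋ = ⌊512/46⌋ = 11.
Step 4: Compare |C| = 16 to 11: violated.
The claimed |C| lies above the Hamming bound, so no 2-ary code of length 9 with d ≥ 5 can have 16 codewords.


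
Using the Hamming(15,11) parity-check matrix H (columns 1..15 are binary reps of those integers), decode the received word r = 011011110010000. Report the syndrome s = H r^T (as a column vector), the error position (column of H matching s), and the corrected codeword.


s = (0, 1, 1, 0)^T, error position = 6, corrected codeword c = 011010110010000

Compute s = H r^T mod 2 one row at a time:
  s_1 = 1 + 0 + 0 + 1 + 0 + 0 + 0 + 0 = 2 ≡ 0 (mod 2).
  s_2 = 0 + 1 + 1 + 1 + 0 + 0 + 0 + 0 = 3 ≡ 1 (mod 2).
  s_3 = 1 + 1 + 1 + 1 + 0 + 1 + 0 + 0 = 5 ≡ 1 (mod 2).
  s_4 = 0 + 1 + 1 + 1 + 0 + 1 + 0 + 0 = 4 ≡ 0 (mod 2).
s = (0, 1, 1, 0)^T — this equals column 6 of H (binary 0110), so error is at position 6.
Correct: flip bit 6 of r = 011011110010000 to get c = 011010110010000.


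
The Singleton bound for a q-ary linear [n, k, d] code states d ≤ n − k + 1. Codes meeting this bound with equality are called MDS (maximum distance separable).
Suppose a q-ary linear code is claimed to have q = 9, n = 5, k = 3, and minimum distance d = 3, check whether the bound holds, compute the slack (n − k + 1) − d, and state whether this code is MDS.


Singleton RHS = n − k + 1 = 3, slack = 0, bound satisfied, MDS.

Singleton bound: d ≤ n − k + 1.
Here n = 5, k = 3, so n − k + 1 = 3.
Given d = 3, check d ≤ 3: YES.
Slack = (n − k + 1) − d = 0.
The code is MDS (slack = 0).
Description: the claimed parameters are [5, 3, 3]_9; such a code would be MDS (meets Singleton bound).


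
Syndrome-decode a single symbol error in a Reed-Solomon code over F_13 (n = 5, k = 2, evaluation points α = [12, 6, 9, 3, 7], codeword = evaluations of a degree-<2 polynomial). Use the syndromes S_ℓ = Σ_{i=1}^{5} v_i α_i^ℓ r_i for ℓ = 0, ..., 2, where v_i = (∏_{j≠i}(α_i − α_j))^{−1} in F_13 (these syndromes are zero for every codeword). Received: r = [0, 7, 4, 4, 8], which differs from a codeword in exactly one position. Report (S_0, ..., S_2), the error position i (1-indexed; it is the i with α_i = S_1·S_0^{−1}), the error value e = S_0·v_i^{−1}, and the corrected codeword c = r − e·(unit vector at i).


S = (8, 7, 11), error at position 3, error magnitude e = 7, c = [0, 7, 10, 4, 8].

Step 1: column multipliers v_i = (∏_{j≠i}(α_i − α_j))^{−1} mod 13.
  i = 1 (α = 12): (12−6)(12−9)(12−3)(12−7) = 6·3·9·5 = 810 ≡ 4, so v_1 = 4^{−1} = 10 (mod 13).
  i = 2 (α = 6): (6−12)(6−9)(6−3)(6−7) = (−6)·(−3)·3·(−1) = −54 ≡ 11, so v_2 = 11^{−1} = 6 (mod 13).
  i = 3 (α = 9): (9−12)(9−6)(9−3)(9−7) = (−3)·3·6·2 = −108 ≡ 9, so v_3 = 9^{−1} = 3 (mod 13).
  i = 4 (α = 3): (3−12)(3−6)(3−9)(3−7) = (−9)·(−3)·(−6)·(−4) = 648 ≡ 11, so v_4 = 11^{−1} = 6 (mod 13).
  i = 5 (α = 7): (7−12)(7−6)(7−9)(7−3) = (−5)·1·(−2)·4 = 40 ≡ 1, so v_5 = 1^{−1} = 1 (mod 13).
  v = [10, 6, 3, 6, 1].
Step 2: syndromes of r = [0, 7, 4, 4, 8] (all sums mod 13).
  S_0 = Σ v_i r_i = 10·0 + 6·7 + 3·4 + 6·4 + 1·8 = 86 ≡ 8.
  S_1 = Σ v_i α_i r_i = 10·12·0 + 6·6·7 + 3·9·4 + 6·3·4 + 1·7·8 = 488 ≡ 7.
  α_i^2 mod 13 = [1, 10, 3, 9, 10].
  S_2 = Σ v_i α_i^2 r_i = 10·1·0 + 6·10·7 + 3·3·4 + 6·9·4 + 1·10·8 = 752 ≡ 11.
  S = (8, 7, 11) ≠ 0, so r is not a codeword (an error is present).
Step 3: locate the error. For a single error e at position i, S_ℓ = v_i·e·α_i^ℓ, so α_err = S_1/S_0.
  S_0^{−1} = 8^{−1} = 5 (mod 13), so α_err = 7·5 = 35 ≡ 9 = α_3. Error position i = 3.
  Consistency check: S_2/S_1 = 11·2 = 22 ≡ 9 = α_err ✓ (single-error assumption holds).
Step 4: error magnitude e = S_0/v_3 = S_0·∏_{j≠3}(α_3 − α_j) = 8·9 = 72 ≡ 7 (mod 13).
Step 5: correct position 3: c_3 = r_3 − e = 4 − 7 ≡ 10 (mod 13). Hence c = [0, 7, 10, 4, 8].
  Check: interpolating c through the α_i gives m(x) = 1 + 1·x (degree < 2) with m(α_i) = c_i for every i, so c is indeed a codeword.


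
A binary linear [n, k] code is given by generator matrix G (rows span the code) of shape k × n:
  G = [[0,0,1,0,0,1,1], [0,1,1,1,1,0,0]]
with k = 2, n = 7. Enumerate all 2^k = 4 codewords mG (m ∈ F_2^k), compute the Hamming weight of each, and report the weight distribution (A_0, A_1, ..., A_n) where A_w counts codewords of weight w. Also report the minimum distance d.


Weight distribution: A_0 = 1, A_3 = 1, A_4 = 1, A_5 = 1. Minimum distance d = 3.

Enumerate all 2^2 = 4 messages m ∈ F_2^2.
For each, compute codeword c = mG in F_2^7, then tally its weight.
  m = 00 → c = 0000000, weight = 0.
  m = 10 → c = 0010011, weight = 3.
  m = 01 → c = 0111100, weight = 4.
  m = 11 → c = 0101111, weight = 5.
Tally weights:
  weight 0: 1 codewords.
  weight 3: 1 codewords.
  weight 4: 1 codewords.
  weight 5: 1 codewords.
Minimum distance d = smallest w > 0 with A_w > 0 = 3.
Sanity: Σ A_w = 4 = 2^2 = 4 ✓.


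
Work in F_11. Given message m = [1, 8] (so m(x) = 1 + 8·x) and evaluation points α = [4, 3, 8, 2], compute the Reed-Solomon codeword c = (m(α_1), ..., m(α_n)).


c = [0, 3, 10, 6]

Message polynomial: m(x) = 1 + 8·x (mod 11).
For each evaluation point α_i, compute m(α_i) mod 11:
  α_1 = 4: Horner steps 8 → 0, so m(4) = 0.
  α_2 = 3: Horner steps 8 → 3, so m(3) = 3.
  α_3 = 8: Horner steps 8 → 10, so m(8) = 10.
  α_4 = 2: Horner steps 8 → 6, so m(2) = 6.
Codeword c = [0, 3, 10, 6] ∈ F_11^4.


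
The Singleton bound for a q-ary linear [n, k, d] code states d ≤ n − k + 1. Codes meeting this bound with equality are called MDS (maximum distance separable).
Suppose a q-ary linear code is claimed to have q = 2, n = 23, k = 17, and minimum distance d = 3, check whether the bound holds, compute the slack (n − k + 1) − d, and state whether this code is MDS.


Singleton RHS = n − k + 1 = 7, slack = 4, bound satisfied, not MDS.

Singleton bound: d ≤ n − k + 1.
Here n = 23, k = 17, so n − k + 1 = 7.
Given d = 3, check d ≤ 7: YES.
Slack = (n − k + 1) − d = 4.
The code is NOT MDS (slack = 4 > 0).
Description: the claimed parameters are [23, 17, 3]_2; such a code would be non-MDS.


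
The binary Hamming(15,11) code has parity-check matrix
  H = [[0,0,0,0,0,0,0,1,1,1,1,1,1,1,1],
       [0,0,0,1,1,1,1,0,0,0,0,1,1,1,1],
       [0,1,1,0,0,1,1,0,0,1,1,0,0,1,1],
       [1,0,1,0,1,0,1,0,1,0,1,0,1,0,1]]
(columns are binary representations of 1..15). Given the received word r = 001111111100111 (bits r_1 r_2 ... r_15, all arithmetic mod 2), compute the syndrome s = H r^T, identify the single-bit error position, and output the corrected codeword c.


s = (0, 1, 0, 0)^T, error position = 4, corrected codeword c = 001011111100111

Compute s = H r^T mod 2 one row at a time:
  s_1 = 1 + 1 + 1 + 0 + 0 + 1 + 1 + 1 = 6 ≡ 0 (mod 2).
  s_2 = 1 + 1 + 1 + 1 + 0 + 1 + 1 + 1 = 7 ≡ 1 (mod 2).
  s_3 = 0 + 1 + 1 + 1 + 1 + 0 + 1 + 1 = 6 ≡ 0 (mod 2).
  s_4 = 0 + 1 + 1 + 1 + 1 + 0 + 1 + 1 = 6 ≡ 0 (mod 2).
s = (0, 1, 0, 0)^T — this equals column 4 of H (binary 0100), so error is at position 4.
Correct: flip bit 4 of r = 001111111100111 to get c = 001011111100111.


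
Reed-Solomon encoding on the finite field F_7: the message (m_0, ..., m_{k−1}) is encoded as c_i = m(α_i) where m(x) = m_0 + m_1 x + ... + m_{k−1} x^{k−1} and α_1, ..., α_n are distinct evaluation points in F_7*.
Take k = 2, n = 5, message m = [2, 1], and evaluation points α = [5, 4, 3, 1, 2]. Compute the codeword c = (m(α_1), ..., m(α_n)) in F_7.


c = [0, 6, 5, 3, 4]

Message polynomial: m(x) = 2 + 1·x (mod 7).
For each evaluation point α_i, compute m(α_i) mod 7:
  α_1 = 5: Horner steps 1 → 0, so m(5) = 0.
  α_2 = 4: Horner steps 1 → 6, so m(4) = 6.
  α_3 = 3: Horner steps 1 → 5, so m(3) = 5.
  α_4 = 1: Horner steps 1 → 3, so m(1) = 3.
  α_5 = 2: Horner steps 1 → 4, so m(2) = 4.
Codeword c = [0, 6, 5, 3, 4] ∈ F_7^5.


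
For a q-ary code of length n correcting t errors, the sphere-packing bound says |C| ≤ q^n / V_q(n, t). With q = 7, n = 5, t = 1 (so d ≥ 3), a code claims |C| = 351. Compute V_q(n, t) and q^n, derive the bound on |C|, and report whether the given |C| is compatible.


V_q(n, t) = 31, q^n = 16807, Hamming bound = 542, |C| = 351 ≤ bound (satisfied).

Step 1: Compute V_q(n, t) = Σ_{j=0}^1 C(n, j) (q−1)^j.
  j = 0: C(5,0)·(6)^0 = 1·1 = 1.
  j = 1: C(5,1)·(6)^1 = 5·6 = 30.
  V_q(n, t) = 1 + 30 = 31.
Step 2: q^n = 7^5 = 16807.
Step 3: Hamming bound ⌊q^n / V_q(n,t)⌋ = ⌊16807/31⌋ = 542.
Step 4: Compare |C| = 351 to 542: satisfied.
The claimed |C| lies below the Hamming bound.


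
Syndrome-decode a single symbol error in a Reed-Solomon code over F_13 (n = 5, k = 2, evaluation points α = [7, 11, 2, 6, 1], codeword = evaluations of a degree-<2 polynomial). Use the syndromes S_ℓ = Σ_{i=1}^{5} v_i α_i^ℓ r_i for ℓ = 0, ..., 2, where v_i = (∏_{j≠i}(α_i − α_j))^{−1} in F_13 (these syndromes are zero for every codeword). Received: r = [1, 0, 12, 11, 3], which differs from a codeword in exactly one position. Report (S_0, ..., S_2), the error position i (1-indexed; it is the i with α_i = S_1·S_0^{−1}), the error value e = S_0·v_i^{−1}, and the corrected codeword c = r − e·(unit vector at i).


S = (7, 7, 7), error at position 5, error magnitude e = 7, c = [1, 0, 12, 11, 9].

Step 1: column multipliers v_i = (∏_{j≠i}(α_i − α_j))^{−1} mod 13.
  i = 1 (α = 7): (7−11)(7−2)(7−6)(7−1) = (−4)·5·1·6 = −120 ≡ 10, so v_1 = 10^{−1} = 4 (mod 13).
  i = 2 (α = 11): (11−7)(11−2)(11−6)(11−1) = 4·9·5·10 = 1800 ≡ 6, so v_2 = 6^{−1} = 11 (mod 13).
  i = 3 (α = 2): (2−7)(2−11)(2−6)(2−1) = (−5)·(−9)·(−4)·1 = −180 ≡ 2, so v_3 = 2^{−1} = 7 (mod 13).
  i = 4 (α = 6): (6−7)(6−11)(6−2)(6−1) = (−1)·(−5)·4·5 = 100 ≡ 9, so v_4 = 9^{−1} = 3 (mod 13).
  i = 5 (α = 1): (1−7)(1−11)(1−2)(1−6) = (−6)·(−10)·(−1)·(−5) = 300 ≡ 1, so v_5 = 1^{−1} = 1 (mod 13).
  v = [4, 11, 7, 3, 1].
Step 2: syndromes of r = [1, 0, 12, 11, 3] (all sums mod 13).
  S_0 = Σ v_i r_i = 4·1 + 11·0 + 7·12 + 3·11 + 1·3 = 124 ≡ 7.
  S_1 = Σ v_i α_i r_i = 4·7·1 + 11·11·0 + 7·2·12 + 3·6·11 + 1·1·3 = 397 ≡ 7.
  α_i^2 mod 13 = [10, 4, 4, 10, 1].
  S_2 = Σ v_i α_i^2 r_i = 4·10·1 + 11·4·0 + 7·4·12 + 3·10·11 + 1·1·3 = 709 ≡ 7.
  S = (7, 7, 7) ≠ 0, so r is not a codeword (an error is present).
Step 3: locate the error. For a single error e at position i, S_ℓ = v_i·e·α_i^ℓ, so α_err = S_1/S_0.
  S_0^{−1} = 7^{−1} = 2 (mod 13), so α_err = 7·2 = 14 ≡ 1 = α_5. Error position i = 5.
  Consistency check: S_2/S_1 = 7·2 = 14 ≡ 1 = α_err ✓ (single-error assumption holds).
Step 4: error magnitude e = S_0/v_5 = S_0·∏_{j≠5}(α_5 − α_j) = 7·1 = 7 ≡ 7 (mod 13).
Step 5: correct position 5: c_5 = r_5 − e = 3 − 7 ≡ 9 (mod 13). Hence c = [1, 0, 12, 11, 9].
  Check: interpolating c through the α_i gives m(x) = 6 + 3·x (degree < 2) with m(α_i) = c_i for every i, so c is indeed a codeword.


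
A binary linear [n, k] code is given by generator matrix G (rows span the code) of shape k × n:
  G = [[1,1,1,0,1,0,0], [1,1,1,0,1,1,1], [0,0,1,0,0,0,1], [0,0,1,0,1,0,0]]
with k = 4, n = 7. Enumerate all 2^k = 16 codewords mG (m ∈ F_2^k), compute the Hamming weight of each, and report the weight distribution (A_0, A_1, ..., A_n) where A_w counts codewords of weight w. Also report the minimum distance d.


Weight distribution: A_0 = 1, A_2 = 7, A_4 = 7, A_6 = 1. Minimum distance d = 2.

Enumerate all 2^4 = 16 messages m ∈ F_2^4.
For each, compute codeword c = mG in F_2^7, then tally its weight.
  m = 0000 → c = 0000000, weight = 0.
  m = 1000 → c = 1110100, weight = 4.
  m = 0100 → c = 1110111, weight = 6.
  m = 1100 → c = 0000011, weight = 2.
  m = 0010 → c = 0010001, weight = 2.
  m = 1010 → c = 1100101, weight = 4.
  m = 0110 → c = 1100110, weight = 4.
  m = 1110 → c = 0010010, weight = 2.
  m = 0001 → c = 0010100, weight = 2.
  m = 1001 → c = 1100000, weight = 2.
  m = 0101 → c = 1100011, weight = 4.
  m = 1101 → c = 0010111, weight = 4.
  m = 0011 → c = 0000101, weight = 2.
  m = 1011 → c = 1110001, weight = 4.
  m = 0111 → c = 1110010, weight = 4.
  m = 1111 → c = 0000110, weight = 2.
Tally weights:
  weight 0: 1 codewords.
  weight 2: 7 codewords.
  weight 4: 7 codewords.
  weight 6: 1 codewords.
Minimum distance d = smallest w > 0 with A_w > 0 = 2.
Sanity: Σ A_w = 16 = 2^4 = 16 ✓.


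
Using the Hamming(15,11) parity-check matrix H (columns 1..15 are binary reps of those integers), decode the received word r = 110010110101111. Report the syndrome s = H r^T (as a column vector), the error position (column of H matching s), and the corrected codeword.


s = (0, 0, 1, 1)^T, error position = 3, corrected codeword c = 111010110101111

Compute s = H r^T mod 2 one row at a time:
  s_1 = 1 + 0 + 1 + 0 + 1 + 1 + 1 + 1 = 6 ≡ 0 (mod 2).
  s_2 = 0 + 1 + 0 + 1 + 1 + 1 + 1 + 1 = 6 ≡ 0 (mod 2).
  s_3 = 1 + 0 + 0 + 1 + 1 + 0 + 1 + 1 = 5 ≡ 1 (mod 2).
  s_4 = 1 + 0 + 1 + 1 + 0 + 0 + 1 + 1 = 5 ≡ 1 (mod 2).
s = (0, 0, 1, 1)^T — this equals column 3 of H (binary 0011), so error is at position 3.
Correct: flip bit 3 of r = 110010110101111 to get c = 111010110101111.


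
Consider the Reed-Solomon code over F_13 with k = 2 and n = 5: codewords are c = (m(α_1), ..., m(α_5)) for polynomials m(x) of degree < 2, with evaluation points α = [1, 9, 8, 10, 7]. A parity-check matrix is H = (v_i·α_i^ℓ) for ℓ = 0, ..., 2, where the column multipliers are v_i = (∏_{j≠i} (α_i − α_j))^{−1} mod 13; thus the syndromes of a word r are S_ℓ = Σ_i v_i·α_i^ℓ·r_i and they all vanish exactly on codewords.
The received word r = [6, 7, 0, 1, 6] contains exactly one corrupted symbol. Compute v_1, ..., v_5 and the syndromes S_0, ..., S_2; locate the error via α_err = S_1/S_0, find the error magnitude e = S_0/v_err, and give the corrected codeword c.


S = (2, 2, 2), error at position 1, error magnitude e = 3, c = [3, 7, 0, 1, 6].

Step 1: column multipliers v_i = (∏_{j≠i}(α_i − α_j))^{−1} mod 13.
  i = 1 (α = 1): (1−9)(1−8)(1−10)(1−7) = (−8)·(−7)·(−9)·(−6) = 3024 ≡ 8, so v_1 = 8^{−1} = 5 (mod 13).
  i = 2 (α = 9): (9−1)(9−8)(9−10)(9−7) = 8·1·(−1)·2 = −16 ≡ 10, so v_2 = 10^{−1} = 4 (mod 13).
  i = 3 (α = 8): (8−1)(8−9)(8−10)(8−7) = 7·(−1)·(−2)·1 = 14 ≡ 1, so v_3 = 1^{−1} = 1 (mod 13).
  i = 4 (α = 10): (10−1)(10−9)(10−8)(10−7) = 9·1·2·3 = 54 ≡ 2, so v_4 = 2^{−1} = 7 (mod 13).
  i = 5 (α = 7): (7−1)(7−9)(7−8)(7−10) = 6·(−2)·(−1)·(−3) = −36 ≡ 3, so v_5 = 3^{−1} = 9 (mod 13).
  v = [5, 4, 1, 7, 9].
Step 2: syndromes of r = [6, 7, 0, 1, 6] (all sums mod 13).
  S_0 = Σ v_i r_i = 5·6 + 4·7 + 1·0 + 7·1 + 9·6 = 119 ≡ 2.
  S_1 = Σ v_i α_i r_i = 5·1·6 + 4·9·7 + 1·8·0 + 7·10·1 + 9·7·6 = 730 ≡ 2.
  α_i^2 mod 13 = [1, 3, 12, 9, 10].
  S_2 = Σ v_i α_i^2 r_i = 5·1·6 + 4·3·7 + 1·12·0 + 7·9·1 + 9·10·6 = 717 ≡ 2.
  S = (2, 2, 2) ≠ 0, so r is not a codeword (an error is present).
Step 3: locate the error. For a single error e at position i, S_ℓ = v_i·e·α_i^ℓ, so α_err = S_1/S_0.
  S_0^{−1} = 2^{−1} = 7 (mod 13), so α_err = 2·7 = 14 ≡ 1 = α_1. Error position i = 1.
  Consistency check: S_2/S_1 = 2·7 = 14 ≡ 1 = α_err ✓ (single-error assumption holds).
Step 4: error magnitude e = S_0/v_1 = S_0·∏_{j≠1}(α_1 − α_j) = 2·8 = 16 ≡ 3 (mod 13).
Step 5: correct position 1: c_1 = r_1 − e = 6 − 3 ≡ 3 (mod 13). Hence c = [3, 7, 0, 1, 6].
  Check: interpolating c through the α_i gives m(x) = 9 + 7·x (degree < 2) with m(α_i) = c_i for every i, so c is indeed a codeword.


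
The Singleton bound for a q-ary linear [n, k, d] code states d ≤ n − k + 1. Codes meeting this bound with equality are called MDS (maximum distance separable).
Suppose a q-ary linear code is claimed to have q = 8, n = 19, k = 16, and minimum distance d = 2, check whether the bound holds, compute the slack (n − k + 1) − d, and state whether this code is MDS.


Singleton RHS = n − k + 1 = 4, slack = 2, bound satisfied, not MDS.

Singleton bound: d ≤ n − k + 1.
Here n = 19, k = 16, so n − k + 1 = 4.
Given d = 2, check d ≤ 4: YES.
Slack = (n − k + 1) − d = 2.
The code is NOT MDS (slack = 2 > 0).
Description: the claimed parameters are [19, 16, 2]_8; such a code would be non-MDS.


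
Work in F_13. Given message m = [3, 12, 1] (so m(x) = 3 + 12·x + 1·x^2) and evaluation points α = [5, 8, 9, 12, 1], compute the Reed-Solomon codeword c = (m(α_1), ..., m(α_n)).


c = [10, 7, 10, 5, 3]

Message polynomial: m(x) = 3 + 12·x + 1·x^2 (mod 13).
For each evaluation point α_i, compute m(α_i) mod 13:
  α_1 = 5: Horner steps 1 → 4 → 10, so m(5) = 10.
  α_2 = 8: Horner steps 1 → 7 → 7, so m(8) = 7.
  α_3 = 9: Horner steps 1 → 8 → 10, so m(9) = 10.
  α_4 = 12: Horner steps 1 → 11 → 5, so m(12) = 5.
  α_5 = 1: Horner steps 1 → 0 → 3, so m(1) = 3.
Codeword c = [10, 7, 10, 5, 3] ∈ F_13^5.


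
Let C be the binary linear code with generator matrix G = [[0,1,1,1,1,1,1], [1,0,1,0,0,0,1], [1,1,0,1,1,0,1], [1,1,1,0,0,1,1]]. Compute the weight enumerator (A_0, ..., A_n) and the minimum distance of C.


Weight distribution: A_0 = 1, A_2 = 3, A_3 = 4, A_4 = 3, A_5 = 4, A_6 = 1. Minimum distance d = 2.

Enumerate all 2^4 = 16 messages m ∈ F_2^4.
For each, compute codeword c = mG in F_2^7, then tally its weight.
  m = 0000 → c = 0000000, weight = 0.
  m = 1000 → c = 0111111, weight = 6.
  m = 0100 → c = 1010001, weight = 3.
  m = 1100 → c = 1101110, weight = 5.
  m = 0010 → c = 1101101, weight = 5.
  m = 1010 → c = 1010010, weight = 3.
  m = 0110 → c = 0111100, weight = 4.
  m = 1110 → c = 0000011, weight = 2.
  m = 0001 → c = 1110011, weight = 5.
  m = 1001 → c = 1001100, weight = 3.
  m = 0101 → c = 0100010, weight = 2.
  m = 1101 → c = 0011101, weight = 4.
  m = 0011 → c = 0011110, weight = 4.
  m = 1011 → c = 0100001, weight = 2.
  m = 0111 → c = 1001111, weight = 5.
  m = 1111 → c = 1110000, weight = 3.
Tally weights:
  weight 0: 1 codewords.
  weight 2: 3 codewords.
  weight 3: 4 codewords.
  weight 4: 3 codewords.
  weight 5: 4 codewords.
  weight 6: 1 codewords.
Minimum distance d = smallest w > 0 with A_w > 0 = 2.
Sanity: Σ A_w = 16 = 2^4 = 16 ✓.


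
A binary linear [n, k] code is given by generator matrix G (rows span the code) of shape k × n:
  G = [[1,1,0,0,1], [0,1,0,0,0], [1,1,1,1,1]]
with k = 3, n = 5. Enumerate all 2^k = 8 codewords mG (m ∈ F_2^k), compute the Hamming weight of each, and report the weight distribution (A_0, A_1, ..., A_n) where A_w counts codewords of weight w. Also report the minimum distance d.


Weight distribution: A_0 = 1, A_1 = 1, A_2 = 2, A_3 = 2, A_4 = 1, A_5 = 1. Minimum distance d = 1.

Enumerate all 2^3 = 8 messages m ∈ F_2^3.
For each, compute codeword c = mG in F_2^5, then tally its weight.
  m = 000 → c = 00000, weight = 0.
  m = 100 → c = 11001, weight = 3.
  m = 010 → c = 01000, weight = 1.
  m = 110 → c = 10001, weight = 2.
  m = 001 → c = 11111, weight = 5.
  m = 101 → c = 00110, weight = 2.
  m = 011 → c = 10111, weight = 4.
  m = 111 → c = 01110, weight = 3.
Tally weights:
  weight 0: 1 codewords.
  weight 1: 1 codewords.
  weight 2: 2 codewords.
  weight 3: 2 codewords.
  weight 4: 1 codewords.
  weight 5: 1 codewords.
Minimum distance d = smallest w > 0 with A_w > 0 = 1.
Sanity: Σ A_w = 8 = 2^3 = 8 ✓.


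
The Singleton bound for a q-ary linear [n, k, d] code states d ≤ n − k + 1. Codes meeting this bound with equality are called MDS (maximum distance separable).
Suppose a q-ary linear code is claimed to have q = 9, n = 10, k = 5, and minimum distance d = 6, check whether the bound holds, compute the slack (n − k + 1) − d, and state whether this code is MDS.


Singleton RHS = n − k + 1 = 6, slack = 0, bound satisfied, MDS.

Singleton bound: d ≤ n − k + 1.
Here n = 10, k = 5, so n − k + 1 = 6.
Given d = 6, check d ≤ 6: YES.
Slack = (n − k + 1) − d = 0.
The code is MDS (slack = 0).
Description: the claimed parameters are [10, 5, 6]_9; such a code would be MDS (meets Singleton bound).


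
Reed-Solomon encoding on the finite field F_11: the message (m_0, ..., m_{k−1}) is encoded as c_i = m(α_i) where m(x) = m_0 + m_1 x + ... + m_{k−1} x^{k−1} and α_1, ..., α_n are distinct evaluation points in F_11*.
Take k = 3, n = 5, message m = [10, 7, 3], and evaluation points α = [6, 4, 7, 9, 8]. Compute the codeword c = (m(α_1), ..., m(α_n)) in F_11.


c = [6, 9, 8, 8, 5]

Message polynomial: m(x) = 10 + 7·x + 3·x^2 (mod 11).
For each evaluation point α_i, compute m(α_i) mod 11:
  α_1 = 6: Horner steps 3 → 3 → 6, so m(6) = 6.
  α_2 = 4: Horner steps 3 → 8 → 9, so m(4) = 9.
  α_3 = 7: Horner steps 3 → 6 → 8, so m(7) = 8.
  α_4 = 9: Horner steps 3 → 1 → 8, so m(9) = 8.
  α_5 = 8: Horner steps 3 → 9 → 5, so m(8) = 5.
Codeword c = [6, 9, 8, 8, 5] ∈ F_11^5.


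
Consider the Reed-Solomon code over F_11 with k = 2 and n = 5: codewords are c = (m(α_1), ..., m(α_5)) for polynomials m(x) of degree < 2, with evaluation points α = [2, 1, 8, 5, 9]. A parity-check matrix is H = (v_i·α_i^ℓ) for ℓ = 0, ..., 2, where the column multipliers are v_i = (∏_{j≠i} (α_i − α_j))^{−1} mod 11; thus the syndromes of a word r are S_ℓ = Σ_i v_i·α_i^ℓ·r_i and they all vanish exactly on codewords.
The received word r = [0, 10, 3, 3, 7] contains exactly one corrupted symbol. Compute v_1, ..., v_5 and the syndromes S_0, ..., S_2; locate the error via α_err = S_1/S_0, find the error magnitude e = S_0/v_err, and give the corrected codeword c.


S = (5, 7, 1), error at position 3, error magnitude e = 8, c = [0, 10, 6, 3, 7].

Step 1: column multipliers v_i = (∏_{j≠i}(α_i − α_j))^{−1} mod 11.
  i = 1 (α = 2): (2−1)(2−8)(2−5)(2−9) = 1·(−6)·(−3)·(−7) = −126 ≡ 6, so v_1 = 6^{−1} = 2 (mod 11).
  i = 2 (α = 1): (1−2)(1−8)(1−5)(1−9) = (−1)·(−7)·(−4)·(−8) = 224 ≡ 4, so v_2 = 4^{−1} = 3 (mod 11).
  i = 3 (α = 8): (8−2)(8−1)(8−5)(8−9) = 6·7·3·(−1) = −126 ≡ 6, so v_3 = 6^{−1} = 2 (mod 11).
  i = 4 (α = 5): (5−2)(5−1)(5−8)(5−9) = 3·4·(−3)·(−4) = 144 ≡ 1, so v_4 = 1^{−1} = 1 (mod 11).
  i = 5 (α = 9): (9−2)(9−1)(9−8)(9−5) = 7·8·1·4 = 224 ≡ 4, so v_5 = 4^{−1} = 3 (mod 11).
  v = [2, 3, 2, 1, 3].
Step 2: syndromes of r = [0, 10, 3, 3, 7] (all sums mod 11).
  S_0 = Σ v_i r_i = 2·0 + 3·10 + 2·3 + 1·3 + 3·7 = 60 ≡ 5.
  S_1 = Σ v_i α_i r_i = 2·2·0 + 3·1·10 + 2·8·3 + 1·5·3 + 3·9·7 = 282 ≡ 7.
  α_i^2 mod 11 = [4, 1, 9, 3, 4].
  S_2 = Σ v_i α_i^2 r_i = 2·4·0 + 3·1·10 + 2·9·3 + 1·3·3 + 3·4·7 = 177 ≡ 1.
  S = (5, 7, 1) ≠ 0, so r is not a codeword (an error is present).
Step 3: locate the error. For a single error e at position i, S_ℓ = v_i·e·α_i^ℓ, so α_err = S_1/S_0.
  S_0^{−1} = 5^{−1} = 9 (mod 11), so α_err = 7·9 = 63 ≡ 8 = α_3. Error position i = 3.
  Consistency check: S_2/S_1 = 1·8 = 8 ≡ 8 = α_err ✓ (single-error assumption holds).
Step 4: error magnitude e = S_0/v_3 = S_0·∏_{j≠3}(α_3 − α_j) = 5·6 = 30 ≡ 8 (mod 11).
Step 5: correct position 3: c_3 = r_3 − e = 3 − 8 ≡ 6 (mod 11). Hence c = [0, 10, 6, 3, 7].
  Check: interpolating c through the α_i gives m(x) = 9 + 1·x (degree < 2) with m(α_i) = c_i for every i, so c is indeed a codeword.


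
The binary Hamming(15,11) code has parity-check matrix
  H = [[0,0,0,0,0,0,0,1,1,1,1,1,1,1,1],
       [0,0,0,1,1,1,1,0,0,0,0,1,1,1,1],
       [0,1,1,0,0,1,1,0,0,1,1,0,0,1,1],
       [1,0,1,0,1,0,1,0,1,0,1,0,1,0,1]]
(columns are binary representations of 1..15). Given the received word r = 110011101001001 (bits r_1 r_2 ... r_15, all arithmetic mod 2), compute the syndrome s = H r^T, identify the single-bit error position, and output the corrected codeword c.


s = (1, 1, 0, 1)^T, error position = 13, corrected codeword c = 110011101001101

Compute s = H r^T mod 2 one row at a time:
  s_1 = 0 + 1 + 0 + 0 + 1 + 0 + 0 + 1 = 3 ≡ 1 (mod 2).
  s_2 = 0 + 1 + 1 + 1 + 1 + 0 + 0 + 1 = 5 ≡ 1 (mod 2).
  s_3 = 1 + 0 + 1 + 1 + 0 + 0 + 0 + 1 = 4 ≡ 0 (mod 2).
  s_4 = 1 + 0 + 1 + 1 + 1 + 0 + 0 + 1 = 5 ≡ 1 (mod 2).
s = (1, 1, 0, 1)^T — this equals column 13 of H (binary 1101), so error is at position 13.
Correct: flip bit 13 of r = 110011101001001 to get c = 110011101001101.


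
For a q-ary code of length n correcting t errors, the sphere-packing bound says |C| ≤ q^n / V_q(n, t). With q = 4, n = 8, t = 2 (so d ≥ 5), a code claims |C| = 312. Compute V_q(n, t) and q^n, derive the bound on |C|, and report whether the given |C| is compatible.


V_q(n, t) = 277, q^n = 65536, Hamming bound = 236, |C| = 312 > bound (violated).

Step 1: Compute V_q(n, t) = Σ_{j=0}^2 C(n, j) (q−1)^j.
  j = 0: C(8,0)·(3)^0 = 1·1 = 1.
  j = 1: C(8,1)·(3)^1 = 8·3 = 24.
  j = 2: C(8,2)·(3)^2 = 28·9 = 252.
  V_q(n, t) = 1 + 24 + 252 = 277.
Step 2: q^n = 4^8 = 65536.
Step 3: Hamming bound ⌊q^n / V_q(n,t)⌋ = ⌊65536/277⌋ = 236.
Step 4: Compare |C| = 312 to 236: violated.
The claimed |C| lies above the Hamming bound, so no 4-ary code of length 8 with d ≥ 5 can have 312 codewords.


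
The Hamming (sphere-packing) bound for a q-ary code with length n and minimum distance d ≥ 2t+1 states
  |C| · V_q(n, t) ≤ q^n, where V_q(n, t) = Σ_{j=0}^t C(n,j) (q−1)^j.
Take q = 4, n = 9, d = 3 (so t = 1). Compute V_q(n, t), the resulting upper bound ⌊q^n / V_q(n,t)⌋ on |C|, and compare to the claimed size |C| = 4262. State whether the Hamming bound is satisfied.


V_q(n, t) = 28, q^n = 262144, Hamming bound = 9362, |C| = 4262 ≤ bound (satisfied).

Step 1: Compute V_q(n, t) = Σ_{j=0}^1 C(n, j) (q−1)^j.
  j = 0: C(9,0)·(3)^0 = 1·1 = 1.
  j = 1: C(9,1)·(3)^1 = 9·3 = 27.
  V_q(n, t) = 1 + 27 = 28.
Step 2: q^n = 4^9 = 262144.
Step 3: Hamming bound ⌊q^n / V_q(n,t)⌋ = ⌊262144/28⌋ = 9362.
Step 4: Compare |C| = 4262 to 9362: satisfied.
The claimed |C| lies below the Hamming bound.


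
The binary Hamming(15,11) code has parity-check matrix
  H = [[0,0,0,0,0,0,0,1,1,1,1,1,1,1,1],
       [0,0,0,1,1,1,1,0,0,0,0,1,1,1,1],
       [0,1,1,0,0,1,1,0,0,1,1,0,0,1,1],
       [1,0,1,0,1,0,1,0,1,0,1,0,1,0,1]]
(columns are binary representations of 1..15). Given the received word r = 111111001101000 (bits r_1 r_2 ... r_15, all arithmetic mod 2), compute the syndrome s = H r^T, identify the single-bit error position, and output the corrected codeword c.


s = (1, 0, 0, 0)^T, error position = 8, corrected codeword c = 111111011101000

Compute s = H r^T mod 2 one row at a time:
  s_1 = 0 + 1 + 1 + 0 + 1 + 0 + 0 + 0 = 3 ≡ 1 (mod 2).
  s_2 = 1 + 1 + 1 + 0 + 1 + 0 + 0 + 0 = 4 ≡ 0 (mod 2).
  s_3 = 1 + 1 + 1 + 0 + 1 + 0 + 0 + 0 = 4 ≡ 0 (mod 2).
  s_4 = 1 + 1 + 1 + 0 + 1 + 0 + 0 + 0 = 4 ≡ 0 (mod 2).
s = (1, 0, 0, 0)^T — this equals column 8 of H (binary 1000), so error is at position 8.
Correct: flip bit 8 of r = 111111001101000 to get c = 111111011101000.
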